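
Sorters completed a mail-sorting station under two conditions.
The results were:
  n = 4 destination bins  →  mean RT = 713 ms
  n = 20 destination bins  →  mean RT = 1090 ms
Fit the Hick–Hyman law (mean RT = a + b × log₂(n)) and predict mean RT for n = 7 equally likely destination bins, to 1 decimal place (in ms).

RT is linear in log₂ n, so two points fix the line:
  b = (1090 − 713) / (log₂ 20 − log₂ 4) = 377 / (4.3219 − 2) = 162.365 ms/bit
  a = 713 − 162.365 × 2 = 388.270 ms
Then RT(7) = 388.270 + 162.365 × log₂ 7 = 388.270 + 162.365 × 2.8074 ≈ 844.086 ms.

844.1 ms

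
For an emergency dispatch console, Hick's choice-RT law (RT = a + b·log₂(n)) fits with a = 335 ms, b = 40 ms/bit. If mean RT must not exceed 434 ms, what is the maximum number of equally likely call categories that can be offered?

40·log₂ n ≤ 434 − 335 = 99, giving log₂ n ≤ 2.4750 and n ≤ 5.560. The largest whole number is 5.

5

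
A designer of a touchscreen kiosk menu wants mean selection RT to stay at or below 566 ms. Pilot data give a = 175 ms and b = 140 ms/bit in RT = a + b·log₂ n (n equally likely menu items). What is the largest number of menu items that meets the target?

6

Set 175 + 140·log₂ n ≤ 566 → log₂ n ≤ (566 − 175)/140 = 2.7929.
So n ≤ 2^2.7929 = 6.930; the largest integer n is 6.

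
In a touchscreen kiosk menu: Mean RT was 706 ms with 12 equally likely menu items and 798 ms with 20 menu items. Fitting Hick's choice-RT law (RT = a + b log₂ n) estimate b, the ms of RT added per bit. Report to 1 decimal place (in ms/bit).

124.8 ms/bit

The slope on a log₂ axis is (798 − 706) / (4.3219 − 3.5850) = 124.836 ms/bit.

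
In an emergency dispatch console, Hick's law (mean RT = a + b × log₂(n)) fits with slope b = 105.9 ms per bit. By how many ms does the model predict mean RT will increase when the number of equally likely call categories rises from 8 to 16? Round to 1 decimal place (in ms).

105.9 ms

Only the slope matters, since a is common to both: ΔRT = b·log₂(n₂/n₁).
log₂(16) − log₂(8) = log₂(16/8) = log₂(2) = 1.
ΔRT = 105.9 × 1.0000 = 105.900 ms.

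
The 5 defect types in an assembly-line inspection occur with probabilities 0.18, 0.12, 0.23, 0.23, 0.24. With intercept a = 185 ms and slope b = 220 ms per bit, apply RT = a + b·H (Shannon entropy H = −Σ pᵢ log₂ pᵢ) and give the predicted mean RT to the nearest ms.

H = 0.18·log₂(1/0.18) + 0.12·log₂(1/0.12) + 0.23·log₂(1/0.23) + 0.23·log₂(1/0.23) + 0.24·log₂(1/0.24) = 2.2818 bits.
RT = 185 + 220 × 2.2818 = 687.01 ms.

687 ms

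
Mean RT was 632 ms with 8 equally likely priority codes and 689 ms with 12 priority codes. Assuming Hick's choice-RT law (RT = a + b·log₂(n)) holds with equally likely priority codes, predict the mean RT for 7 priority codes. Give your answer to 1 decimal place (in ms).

613.2 ms

With log₂ n on the abscissa the relation is linear; from the two conditions:
  b = (689 − 632) / (log₂ 12 − log₂ 8) = 57 / (3.5850 − 3) = 97.442 ms/bit
  a = 632 − 97.442 × 3 = 339.674 ms
Then RT(7) = 339.674 + 97.442 × log₂ 7 = 339.674 + 97.442 × 2.8074 ≈ 613.228 ms.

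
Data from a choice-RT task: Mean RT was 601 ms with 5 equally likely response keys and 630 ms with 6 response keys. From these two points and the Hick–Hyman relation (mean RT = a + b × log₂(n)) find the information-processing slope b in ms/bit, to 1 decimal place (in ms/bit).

110.3 ms/bit

Slope: b = (630 − 601) / (log₂ 6 − log₂ 5) = 29/0.2630 = 110.252 ms/bit.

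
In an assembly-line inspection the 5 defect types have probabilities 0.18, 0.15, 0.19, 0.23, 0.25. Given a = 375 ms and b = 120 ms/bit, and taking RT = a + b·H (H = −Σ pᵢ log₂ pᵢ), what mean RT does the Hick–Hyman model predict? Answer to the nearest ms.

H = 0.18·log₂(1/0.18) + 0.15·log₂(1/0.15) + 0.19·log₂(1/0.19) + 0.23·log₂(1/0.23) + 0.25·log₂(1/0.25) = 2.2987 bits.
RT = 375 + 120 × 2.2987 = 650.85 ms.

651 ms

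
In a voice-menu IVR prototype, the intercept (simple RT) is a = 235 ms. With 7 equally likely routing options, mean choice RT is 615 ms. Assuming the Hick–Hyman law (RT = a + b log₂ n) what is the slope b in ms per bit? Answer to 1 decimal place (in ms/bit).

b = (615 − 235) / log₂(7) = 380 / 2.8074 = 135.359 ms/bit.

135.4 ms/bit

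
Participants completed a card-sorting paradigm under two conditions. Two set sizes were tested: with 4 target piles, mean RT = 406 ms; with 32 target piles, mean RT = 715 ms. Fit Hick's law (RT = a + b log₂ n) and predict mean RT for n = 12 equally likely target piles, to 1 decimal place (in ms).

Fit slope and intercept:
  b = (715 − 406) / (log₂ 32 − log₂ 4) = 309 / (5 − 2) = 103.000 ms/bit
  a = 406 − 103.000 × 2 = 200.000 ms
Then RT(12) = 200.000 + 103.000 × log₂ 12 = 200.000 + 103.000 × 3.5850 ≈ 569.251 ms.

569.3 ms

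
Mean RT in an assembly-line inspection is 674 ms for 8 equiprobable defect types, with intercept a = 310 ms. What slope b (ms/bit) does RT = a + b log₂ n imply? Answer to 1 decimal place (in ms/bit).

8 alternatives carry log₂ 8 = 3 bits; the choice cost is 674 − 310 = 364 ms, so b = 364/3 = 121.333 ms/bit.

121.3 ms/bit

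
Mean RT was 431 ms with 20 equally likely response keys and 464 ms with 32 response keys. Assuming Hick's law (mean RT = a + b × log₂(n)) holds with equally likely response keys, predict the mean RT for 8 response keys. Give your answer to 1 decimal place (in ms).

With log₂ n on the abscissa the relation is linear; from the two conditions:
  b = (464 − 431) / (log₂ 32 − log₂ 20) = 33 / (5 − 4.3219) = 48.667 ms/bit
  a = 431 − 48.667 × 4.3219 = 220.663 ms
Then RT(8) = 220.663 + 48.667 × log₂ 8 = 220.663 + 48.667 × 3 ≈ 366.665 ms.

366.7 ms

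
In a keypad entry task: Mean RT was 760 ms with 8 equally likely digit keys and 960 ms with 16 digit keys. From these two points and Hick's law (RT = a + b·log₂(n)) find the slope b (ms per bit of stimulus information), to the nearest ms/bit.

The slope on a log₂ axis is (960 − 760) / (4 − 3) = 200 ms/bit.

200 ms/bit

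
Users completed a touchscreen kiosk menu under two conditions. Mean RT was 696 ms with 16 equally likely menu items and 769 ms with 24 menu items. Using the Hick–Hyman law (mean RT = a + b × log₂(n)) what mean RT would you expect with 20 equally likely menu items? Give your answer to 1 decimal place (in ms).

736.2 ms

Fit slope and intercept:
  b = (769 − 696) / (log₂ 24 − log₂ 16) = 73 / (4.5850 − 4) = 124.794 ms/bit
  a = 696 − 124.794 × 4 = 196.823 ms
Then RT(20) = 196.823 + 124.794 × log₂ 20 = 196.823 + 124.794 × 4.3219 ≈ 736.175 ms.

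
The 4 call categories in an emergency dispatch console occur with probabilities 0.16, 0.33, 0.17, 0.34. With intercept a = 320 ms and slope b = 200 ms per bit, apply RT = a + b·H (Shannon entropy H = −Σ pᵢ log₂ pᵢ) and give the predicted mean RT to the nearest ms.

703 ms

Entropy contributions −pᵢ log₂ pᵢ: 0.4230, 0.5278, 0.4346, 0.5292; sum H = 1.9146 bits.
RT = a + bH = 320 + 200·1.9146 = 702.92 ms.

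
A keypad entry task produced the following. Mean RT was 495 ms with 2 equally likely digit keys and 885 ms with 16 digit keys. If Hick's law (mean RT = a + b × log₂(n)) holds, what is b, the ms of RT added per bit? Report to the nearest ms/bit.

130 ms/bit

Slope: b = (885 − 495) / (log₂ 16 − log₂ 2) = 390/3.0000 = 130 ms/bit.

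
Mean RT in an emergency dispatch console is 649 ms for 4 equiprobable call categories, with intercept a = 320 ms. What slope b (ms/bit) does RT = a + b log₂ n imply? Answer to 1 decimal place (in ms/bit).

164.5 ms/bit

log₂(4) = 2 bits.
b = (RT − a)/log₂ n = (649 − 320) / 2 = 164.500 ms/bit.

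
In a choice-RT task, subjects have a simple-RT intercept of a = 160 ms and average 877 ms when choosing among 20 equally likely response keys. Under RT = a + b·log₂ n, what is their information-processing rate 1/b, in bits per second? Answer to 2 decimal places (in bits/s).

6.03 bits/s

Choice component = 877 − 160 = 717 ms over log₂(20) = 4.3219 bits.
b = 717 / 4.3219 = 165.898 ms/bit, so 1/b = 6.028 bits/s.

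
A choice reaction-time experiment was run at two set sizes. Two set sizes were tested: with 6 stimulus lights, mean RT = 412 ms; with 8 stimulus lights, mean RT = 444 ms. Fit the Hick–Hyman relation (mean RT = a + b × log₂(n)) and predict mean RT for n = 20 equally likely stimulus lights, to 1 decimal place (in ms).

545.9 ms

With log₂ n on the abscissa the relation is linear; from the two conditions:
  b = (444 − 412) / (log₂ 8 − log₂ 6) = 32 / (3 − 2.5850) = 77.101 ms/bit
  a = 412 − 77.101 × 2.5850 = 212.696 ms
Then RT(20) = 212.696 + 77.101 × log₂ 20 = 212.696 + 77.101 × 4.3219 ≈ 545.923 ms.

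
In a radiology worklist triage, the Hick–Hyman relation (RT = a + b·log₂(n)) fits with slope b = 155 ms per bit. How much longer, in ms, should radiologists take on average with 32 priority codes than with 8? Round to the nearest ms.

The intercept a cancels: ΔRT = b·(log₂ n₂ − log₂ n₁) = b·log₂(n₂/n₁).
log₂(32) − log₂(8) = log₂(32/8) = log₂(4) = 2.
ΔRT = 155 × 2.0000 = 310.000 ms.

310 ms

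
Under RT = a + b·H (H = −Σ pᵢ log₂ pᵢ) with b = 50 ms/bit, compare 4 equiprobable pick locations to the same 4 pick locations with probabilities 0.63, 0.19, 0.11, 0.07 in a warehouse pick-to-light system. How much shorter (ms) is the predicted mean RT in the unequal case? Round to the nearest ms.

The RT saving is b·ΔH. Equiprobable H₀ = log₂(4) = 2.0000 bits; with the given probabilities H = 1.4940 bits.
b·(H₀ − H) = 50 × (2.0000 − 1.4940) = 25.30 ms.

25 ms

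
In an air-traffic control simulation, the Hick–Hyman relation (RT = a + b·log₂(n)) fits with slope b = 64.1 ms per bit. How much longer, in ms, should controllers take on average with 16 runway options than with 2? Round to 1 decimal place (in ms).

The intercept a cancels: ΔRT = b·(log₂ n₂ − log₂ n₁) = b·log₂(n₂/n₁).
log₂(16) − log₂(2) = log₂(16/2) = log₂(8) = 3.
ΔRT = 64.1 × 3.0000 = 192.300 ms.

192.3 ms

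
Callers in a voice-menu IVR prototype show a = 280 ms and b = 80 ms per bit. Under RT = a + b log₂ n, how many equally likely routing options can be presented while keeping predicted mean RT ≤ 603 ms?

16

Set 280 + 80·log₂ n ≤ 603 → log₂ n ≤ (603 − 280)/80 = 4.0375.
So n ≤ 2^4.0375 = 16.421; the largest integer n is 16.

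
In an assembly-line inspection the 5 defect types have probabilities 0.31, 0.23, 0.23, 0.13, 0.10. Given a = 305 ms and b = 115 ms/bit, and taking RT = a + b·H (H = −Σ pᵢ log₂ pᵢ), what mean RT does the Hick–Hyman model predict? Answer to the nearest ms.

Entropy contributions −pᵢ log₂ pᵢ: 0.5238, 0.4877, 0.4877, 0.3826, 0.3322; sum H = 2.2140 bits.
RT = a + bH = 305 + 115·2.2140 = 559.61 ms.

560 ms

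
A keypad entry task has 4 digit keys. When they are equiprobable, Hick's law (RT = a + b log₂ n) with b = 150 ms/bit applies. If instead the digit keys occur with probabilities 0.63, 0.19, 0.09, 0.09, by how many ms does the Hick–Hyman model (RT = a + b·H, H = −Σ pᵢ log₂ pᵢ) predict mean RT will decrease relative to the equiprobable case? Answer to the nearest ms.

75 ms

Equiprobable entropy H₀ = log₂ 4 = 2.0000 bits.
Skewed entropy H = −Σ pᵢ log₂ pᵢ = 1.5005 bits.
ΔRT = b·(H₀ − H) = 150 × 0.4995 = 74.93 ms.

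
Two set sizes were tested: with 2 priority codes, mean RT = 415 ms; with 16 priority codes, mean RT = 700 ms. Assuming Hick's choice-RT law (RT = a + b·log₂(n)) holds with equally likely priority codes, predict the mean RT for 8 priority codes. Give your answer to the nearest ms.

605 ms

RT is linear in log₂ n, so two points fix the line:
  b = (700 − 415) / (log₂ 16 − log₂ 2) = 285 / (4 − 1) = 95 ms/bit
  a = 415 − 95 × 1 = 320 ms
Then RT(8) = 320 + 95 × log₂ 8 = 320 + 95 × 3 ≈ 605.000 ms.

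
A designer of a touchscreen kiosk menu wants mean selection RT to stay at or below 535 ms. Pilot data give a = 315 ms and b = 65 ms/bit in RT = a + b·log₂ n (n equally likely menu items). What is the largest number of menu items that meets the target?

10

65·log₂ n ≤ 535 − 315 = 220, giving log₂ n ≤ 3.3846 and n ≤ 10.444. The largest whole number is 10.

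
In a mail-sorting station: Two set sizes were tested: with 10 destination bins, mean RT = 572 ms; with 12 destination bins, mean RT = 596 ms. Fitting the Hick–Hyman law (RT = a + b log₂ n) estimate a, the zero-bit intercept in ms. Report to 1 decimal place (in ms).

The slope on a log₂ axis is (596 − 572) / (3.5850 − 3.3219) = 91.243 ms/bit.
a = RT₁ − b·log₂ n₁ = 572 − 91.243 × 3.3219 = 268.898 ms.

268.9 ms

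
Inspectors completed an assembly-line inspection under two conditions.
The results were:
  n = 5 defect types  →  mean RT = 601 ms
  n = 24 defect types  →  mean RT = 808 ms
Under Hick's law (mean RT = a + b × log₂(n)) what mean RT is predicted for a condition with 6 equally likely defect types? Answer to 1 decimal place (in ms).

625.1 ms

Solve the two-equation system in a and b:
  b = (808 − 601) / (log₂ 24 − log₂ 5) = 207 / (4.5850 − 2.3219) = 91.470 ms/bit
  a = 601 − 91.470 × 2.3219 = 388.613 ms
Then RT(6) = 388.613 + 91.470 × log₂ 6 = 388.613 + 91.470 × 2.5850 ≈ 625.060 ms.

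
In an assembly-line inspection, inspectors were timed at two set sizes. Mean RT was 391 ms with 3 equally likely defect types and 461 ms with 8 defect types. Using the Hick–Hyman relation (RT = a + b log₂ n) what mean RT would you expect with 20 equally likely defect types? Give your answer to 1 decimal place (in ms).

Fit slope and intercept:
  b = (461 − 391) / (log₂ 8 − log₂ 3) = 70 / (3 − 1.5850) = 49.469 ms/bit
  a = 391 − 49.469 × 1.5850 = 312.594 ms
Then RT(20) = 312.594 + 49.469 × log₂ 20 = 312.594 + 49.469 × 4.3219 ≈ 526.394 ms.

526.4 ms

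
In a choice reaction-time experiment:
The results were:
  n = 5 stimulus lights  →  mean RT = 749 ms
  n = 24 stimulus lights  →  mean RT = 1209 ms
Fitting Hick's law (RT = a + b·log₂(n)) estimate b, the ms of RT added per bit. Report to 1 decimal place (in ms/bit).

Slope: b = (1209 − 749) / (log₂ 24 − log₂ 5) = 460/2.2630 = 203.267 ms/bit.

203.3 ms/bit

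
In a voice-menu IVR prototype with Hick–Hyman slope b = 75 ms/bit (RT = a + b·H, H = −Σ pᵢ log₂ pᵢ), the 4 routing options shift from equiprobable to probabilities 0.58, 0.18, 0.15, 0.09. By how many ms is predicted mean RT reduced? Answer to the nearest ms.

The RT saving is b·ΔH. Equiprobable H₀ = log₂(4) = 2.0000 bits; with the given probabilities H = 1.6243 bits.
b·(H₀ − H) = 75 × (2.0000 − 1.6243) = 28.18 ms.

28 ms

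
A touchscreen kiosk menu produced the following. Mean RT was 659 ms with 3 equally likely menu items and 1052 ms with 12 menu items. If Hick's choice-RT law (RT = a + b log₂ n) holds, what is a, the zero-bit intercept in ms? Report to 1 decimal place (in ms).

347.6 ms

The slope on a log₂ axis is (1052 − 659) / (3.5850 − 1.5850) = 196.500 ms/bit.
a = RT₁ − b·log₂ n₁ = 659 − 196.500 × 1.5850 = 347.555 ms.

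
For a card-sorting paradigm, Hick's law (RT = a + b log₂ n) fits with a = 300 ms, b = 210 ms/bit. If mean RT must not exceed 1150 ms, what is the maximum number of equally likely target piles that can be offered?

16

Set 300 + 210·log₂ n ≤ 1150 → log₂ n ≤ (1150 − 300)/210 = 4.0476.
So n ≤ 2^4.0476 = 16.537; the largest integer n is 16.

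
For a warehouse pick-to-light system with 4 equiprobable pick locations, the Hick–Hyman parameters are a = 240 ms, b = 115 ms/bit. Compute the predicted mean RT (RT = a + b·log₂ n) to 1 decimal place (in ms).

log₂(4) = 2 bits, so RT = 240 + 115 × 2 ≈ 470.000 ms.

470.0 ms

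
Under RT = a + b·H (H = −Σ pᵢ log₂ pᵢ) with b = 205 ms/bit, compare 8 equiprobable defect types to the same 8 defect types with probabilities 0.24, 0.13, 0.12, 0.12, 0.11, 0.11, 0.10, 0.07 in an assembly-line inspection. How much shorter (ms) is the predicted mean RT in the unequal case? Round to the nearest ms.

The RT saving is b·ΔH. Equiprobable H₀ = log₂(8) = 3.0000 bits; with the given probabilities H = 2.9122 bits.
b·(H₀ − H) = 205 × (3.0000 − 2.9122) = 17.99 ms.

18 ms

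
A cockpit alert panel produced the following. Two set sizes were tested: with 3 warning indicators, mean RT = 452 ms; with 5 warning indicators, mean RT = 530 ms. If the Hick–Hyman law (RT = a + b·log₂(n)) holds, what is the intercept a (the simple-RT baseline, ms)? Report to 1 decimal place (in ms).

The slope on a log₂ axis is (530 − 452) / (2.3219 − 1.5850) = 105.839 ms/bit.
a = RT₁ − b·log₂ n₁ = 452 − 105.839 × 1.5850 = 284.249 ms.

284.2 ms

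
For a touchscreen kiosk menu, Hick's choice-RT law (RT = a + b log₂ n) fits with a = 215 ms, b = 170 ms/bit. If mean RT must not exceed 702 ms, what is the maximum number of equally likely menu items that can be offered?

7

Information budget: (702 − 215)/170 = 2.8647 bits, so n ≤ 2^2.8647 = 7.284 → at most 7.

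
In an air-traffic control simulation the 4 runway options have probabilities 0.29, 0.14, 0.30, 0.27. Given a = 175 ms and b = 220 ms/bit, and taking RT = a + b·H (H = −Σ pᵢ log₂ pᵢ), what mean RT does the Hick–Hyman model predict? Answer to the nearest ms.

603 ms

Entropy contributions −pᵢ log₂ pᵢ: 0.5179, 0.3971, 0.5211, 0.5100; sum H = 1.9461 bits.
RT = a + bH = 175 + 220·1.9461 = 603.15 ms.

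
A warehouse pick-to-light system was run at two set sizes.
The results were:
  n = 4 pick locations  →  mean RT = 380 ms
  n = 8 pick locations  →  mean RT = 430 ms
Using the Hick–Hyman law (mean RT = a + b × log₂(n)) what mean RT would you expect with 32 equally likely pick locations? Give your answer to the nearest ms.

530 ms

With log₂ n on the abscissa the relation is linear; from the two conditions:
  b = (430 − 380) / (log₂ 8 − log₂ 4) = 50 / (3 − 2) = 50 ms/bit
  a = 380 − 50 × 2 = 280 ms
Then RT(32) = 280 + 50 × log₂ 32 = 280 + 50 × 5 ≈ 530.000 ms.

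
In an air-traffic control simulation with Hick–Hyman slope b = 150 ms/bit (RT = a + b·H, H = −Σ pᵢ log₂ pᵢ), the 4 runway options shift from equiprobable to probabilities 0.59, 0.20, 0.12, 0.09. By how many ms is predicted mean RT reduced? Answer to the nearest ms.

61 ms

The RT saving is b·ΔH. Equiprobable H₀ = log₂(4) = 2.0000 bits; with the given probabilities H = 1.5932 bits.
b·(H₀ − H) = 150 × (2.0000 − 1.5932) = 61.02 ms.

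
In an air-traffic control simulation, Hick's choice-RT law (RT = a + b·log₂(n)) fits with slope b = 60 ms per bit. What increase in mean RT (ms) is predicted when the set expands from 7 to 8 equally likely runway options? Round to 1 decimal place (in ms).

Only the slope matters, since a is common to both: ΔRT = b·log₂(n₂/n₁).
log₂(8) − log₂(7) = 3 − 2.8074 = 0.1926.
ΔRT = 60 × 0.1926 = 11.559 ms.

11.6 ms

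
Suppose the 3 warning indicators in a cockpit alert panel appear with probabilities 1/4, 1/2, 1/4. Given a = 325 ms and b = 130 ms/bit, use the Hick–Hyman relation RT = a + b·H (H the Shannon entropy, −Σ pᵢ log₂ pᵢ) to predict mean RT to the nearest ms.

H = −Σ pᵢ log₂ pᵢ = 0.25·2 + 0.5·1 + 0.25·2 = 1.500 bits.
RT = 325 + 130 × 1.500 = 520.00 ms.

520 ms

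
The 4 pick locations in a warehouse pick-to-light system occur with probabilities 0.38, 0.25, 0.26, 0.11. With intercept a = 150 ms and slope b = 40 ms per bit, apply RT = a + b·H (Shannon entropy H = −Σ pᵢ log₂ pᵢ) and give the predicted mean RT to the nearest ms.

225 ms

H = 0.38·log₂(1/0.38) + 0.25·log₂(1/0.25) + 0.26·log₂(1/0.26) + 0.11·log₂(1/0.11) = 1.8860 bits.
RT = 150 + 40 × 1.8860 = 225.44 ms.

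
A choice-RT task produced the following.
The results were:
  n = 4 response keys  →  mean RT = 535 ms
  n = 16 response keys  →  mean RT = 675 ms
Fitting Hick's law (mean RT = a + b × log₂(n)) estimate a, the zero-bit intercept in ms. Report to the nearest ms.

395 ms

The slope on a log₂ axis is (675 − 535) / (4 − 2) = 70 ms/bit.
a = RT₁ − b·log₂ n₁ = 535 − 70 × 2 = 395.000 ms.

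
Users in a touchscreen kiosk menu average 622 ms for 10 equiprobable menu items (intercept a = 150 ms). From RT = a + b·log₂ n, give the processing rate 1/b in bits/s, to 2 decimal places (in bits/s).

b = (622 − 150)/log₂ 10 = 472/3.3219 = 142.086 ms per bit = 0.14209 s/bit; the reciprocal is 7.038 bits/s.

7.04 bits/s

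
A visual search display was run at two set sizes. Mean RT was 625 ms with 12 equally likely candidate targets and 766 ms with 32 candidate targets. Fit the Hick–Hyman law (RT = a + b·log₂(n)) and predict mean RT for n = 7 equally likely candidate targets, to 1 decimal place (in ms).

547.5 ms

Solve the two-equation system in a and b:
  b = (766 − 625) / (log₂ 32 − log₂ 12) = 141 / (5 − 3.5850) = 99.644 ms/bit
  a = 625 − 99.644 × 3.5850 = 267.780 ms
Then RT(7) = 267.780 + 99.644 × log₂ 7 = 267.780 + 99.644 × 2.8074 ≈ 547.516 ms.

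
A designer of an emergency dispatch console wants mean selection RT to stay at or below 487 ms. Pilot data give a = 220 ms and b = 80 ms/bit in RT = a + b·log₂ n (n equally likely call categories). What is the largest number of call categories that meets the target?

10

Information budget: (487 − 220)/80 = 3.3375 bits, so n ≤ 2^3.3375 = 10.109 → at most 10.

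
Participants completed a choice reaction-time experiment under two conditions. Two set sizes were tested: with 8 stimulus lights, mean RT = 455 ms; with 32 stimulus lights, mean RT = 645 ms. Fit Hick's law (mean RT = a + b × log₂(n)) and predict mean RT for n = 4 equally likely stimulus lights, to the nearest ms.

RT is linear in log₂ n, so two points fix the line:
  b = (645 − 455) / (log₂ 32 − log₂ 8) = 190 / (5 − 3) = 95 ms/bit
  a = 455 − 95 × 3 = 170 ms
Then RT(4) = 170 + 95 × log₂ 4 = 170 + 95 × 2 ≈ 360.000 ms.

360 ms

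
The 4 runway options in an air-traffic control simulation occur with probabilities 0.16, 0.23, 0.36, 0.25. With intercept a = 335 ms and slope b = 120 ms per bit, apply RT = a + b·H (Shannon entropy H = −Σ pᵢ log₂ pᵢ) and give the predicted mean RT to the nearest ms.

568 ms

H = 0.16·log₂(1/0.16) + 0.23·log₂(1/0.23) + 0.36·log₂(1/0.36) + 0.25·log₂(1/0.25) = 1.9413 bits.
RT = 335 + 120 × 1.9413 = 567.96 ms.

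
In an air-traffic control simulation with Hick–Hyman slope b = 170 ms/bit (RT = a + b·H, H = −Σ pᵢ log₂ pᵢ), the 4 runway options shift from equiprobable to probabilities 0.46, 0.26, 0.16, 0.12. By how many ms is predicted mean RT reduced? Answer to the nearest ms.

32 ms

The RT saving is b·ΔH. Equiprobable H₀ = log₂(4) = 2.0000 bits; with the given probabilities H = 1.8107 bits.
b·(H₀ − H) = 170 × (2.0000 − 1.8107) = 32.18 ms.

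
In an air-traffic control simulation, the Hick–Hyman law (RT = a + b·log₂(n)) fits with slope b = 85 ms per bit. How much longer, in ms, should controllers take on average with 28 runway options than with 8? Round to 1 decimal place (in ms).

153.6 ms

The intercept a cancels: ΔRT = b·(log₂ n₂ − log₂ n₁) = b·log₂(n₂/n₁).
log₂(28) − log₂(8) = 4.8074 − 3 = 1.8074.
ΔRT = 85 × 1.8074 = 153.625 ms.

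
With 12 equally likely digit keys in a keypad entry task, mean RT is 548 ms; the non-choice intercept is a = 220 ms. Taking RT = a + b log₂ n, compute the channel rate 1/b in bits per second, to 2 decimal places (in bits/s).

10.93 bits/s

Choice component = 548 − 220 = 328 ms over log₂(12) = 3.5850 bits.
b = 328 / 3.5850 = 91.493 ms/bit, so 1/b = 10.930 bits/s.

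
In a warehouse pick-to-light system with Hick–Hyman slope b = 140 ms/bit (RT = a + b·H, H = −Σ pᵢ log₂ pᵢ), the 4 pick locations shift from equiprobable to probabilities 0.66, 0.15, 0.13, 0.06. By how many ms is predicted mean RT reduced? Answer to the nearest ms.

79 ms

The RT saving is b·ΔH. Equiprobable H₀ = log₂(4) = 2.0000 bits; with the given probabilities H = 1.4324 bits.
b·(H₀ − H) = 140 × (2.0000 − 1.4324) = 79.47 ms.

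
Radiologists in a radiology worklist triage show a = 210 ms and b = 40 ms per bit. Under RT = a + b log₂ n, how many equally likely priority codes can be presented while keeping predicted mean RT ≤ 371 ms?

16

40·log₂ n ≤ 371 − 210 = 161, giving log₂ n ≤ 4.0250 and n ≤ 16.280. The largest whole number is 16.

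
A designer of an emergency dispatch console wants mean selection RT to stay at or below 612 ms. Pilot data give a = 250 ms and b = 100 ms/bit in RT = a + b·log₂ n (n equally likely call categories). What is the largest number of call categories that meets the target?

Information budget: (612 − 250)/100 = 3.6200 bits, so n ≤ 2^3.6200 = 12.295 → at most 12.

12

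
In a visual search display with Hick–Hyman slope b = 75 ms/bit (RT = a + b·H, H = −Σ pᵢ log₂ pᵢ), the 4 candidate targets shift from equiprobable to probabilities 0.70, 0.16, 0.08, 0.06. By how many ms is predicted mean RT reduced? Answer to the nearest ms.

Equiprobable entropy H₀ = log₂ 4 = 2.0000 bits.
Skewed entropy H = −Σ pᵢ log₂ pᵢ = 1.3183 bits.
ΔRT = b·(H₀ − H) = 75 × 0.6817 = 51.13 ms.

51 ms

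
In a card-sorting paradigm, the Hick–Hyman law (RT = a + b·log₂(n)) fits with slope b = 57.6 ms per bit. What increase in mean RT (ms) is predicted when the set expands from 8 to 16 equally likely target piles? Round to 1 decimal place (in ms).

57.6 ms

Only the slope matters, since a is common to both: ΔRT = b·log₂(n₂/n₁).
log₂(16) − log₂(8) = log₂(16/8) = log₂(2) = 1.
ΔRT = 57.6 × 1.0000 = 57.600 ms.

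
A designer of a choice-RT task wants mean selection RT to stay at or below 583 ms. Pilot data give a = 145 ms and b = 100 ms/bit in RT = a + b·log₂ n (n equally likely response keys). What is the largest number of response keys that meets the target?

20

100·log₂ n ≤ 583 − 145 = 438, giving log₂ n ≤ 4.3800 and n ≤ 20.821. The largest whole number is 20.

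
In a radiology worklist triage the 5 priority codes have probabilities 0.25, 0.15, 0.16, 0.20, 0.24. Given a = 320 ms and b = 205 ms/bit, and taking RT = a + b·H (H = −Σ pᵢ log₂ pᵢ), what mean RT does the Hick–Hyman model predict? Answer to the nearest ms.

790 ms

Entropy contributions −pᵢ log₂ pᵢ: 0.5000, 0.4105, 0.4230, 0.4644, 0.4941; sum H = 2.2921 bits.
RT = a + bH = 320 + 205·2.2921 = 789.88 ms.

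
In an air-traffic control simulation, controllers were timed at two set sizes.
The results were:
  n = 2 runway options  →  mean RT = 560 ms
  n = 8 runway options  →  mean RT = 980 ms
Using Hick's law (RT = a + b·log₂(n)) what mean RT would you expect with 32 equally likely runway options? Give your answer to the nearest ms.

Fit slope and intercept:
  b = (980 − 560) / (log₂ 8 − log₂ 2) = 420 / (3 − 1) = 210 ms/bit
  a = 560 − 210 × 1 = 350 ms
Then RT(32) = 350 + 210 × log₂ 32 = 350 + 210 × 5 ≈ 1400.000 ms.

1400 ms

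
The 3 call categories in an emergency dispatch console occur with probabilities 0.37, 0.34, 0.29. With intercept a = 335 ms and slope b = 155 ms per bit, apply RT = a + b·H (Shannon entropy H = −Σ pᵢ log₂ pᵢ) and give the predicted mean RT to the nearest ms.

Entropy contributions −pᵢ log₂ pᵢ: 0.5307, 0.5292, 0.5179; sum H = 1.5778 bits.
RT = a + bH = 335 + 155·1.5778 = 579.56 ms.

580 ms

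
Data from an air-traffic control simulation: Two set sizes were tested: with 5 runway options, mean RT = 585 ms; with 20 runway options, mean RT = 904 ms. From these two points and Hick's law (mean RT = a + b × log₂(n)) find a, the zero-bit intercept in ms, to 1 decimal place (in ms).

Slope: b = (904 − 585) / (log₂ 20 − log₂ 5) = 319/2.0000 = 159.500 ms/bit.
a = RT₁ − b·log₂ n₁ = 585 − 159.500 × 2.3219 = 214.652 ms.

214.7 ms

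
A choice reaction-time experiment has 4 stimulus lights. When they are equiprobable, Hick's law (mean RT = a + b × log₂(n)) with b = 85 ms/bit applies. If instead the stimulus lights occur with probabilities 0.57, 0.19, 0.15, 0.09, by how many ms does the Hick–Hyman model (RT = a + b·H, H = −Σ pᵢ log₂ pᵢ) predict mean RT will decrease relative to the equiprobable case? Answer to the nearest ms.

The RT saving is b·ΔH. Equiprobable H₀ = log₂(4) = 2.0000 bits; with the given probabilities H = 1.6407 bits.
b·(H₀ − H) = 85 × (2.0000 − 1.6407) = 30.54 ms.

31 ms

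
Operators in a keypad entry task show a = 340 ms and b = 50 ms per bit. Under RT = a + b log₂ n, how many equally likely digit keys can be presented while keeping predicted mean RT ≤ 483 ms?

Information budget: (483 − 340)/50 = 2.8600 bits, so n ≤ 2^2.8600 = 7.260 → at most 7.

7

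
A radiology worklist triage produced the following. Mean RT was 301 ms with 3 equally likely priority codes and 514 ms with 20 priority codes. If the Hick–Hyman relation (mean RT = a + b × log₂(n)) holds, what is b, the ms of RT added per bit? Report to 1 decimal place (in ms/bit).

b = (RT₂ − RT₁)/(log₂ n₂ − log₂ n₁) = (514 − 301)/(4.3219 − 1.5850) = 77.823 ms/bit.

77.8 ms/bit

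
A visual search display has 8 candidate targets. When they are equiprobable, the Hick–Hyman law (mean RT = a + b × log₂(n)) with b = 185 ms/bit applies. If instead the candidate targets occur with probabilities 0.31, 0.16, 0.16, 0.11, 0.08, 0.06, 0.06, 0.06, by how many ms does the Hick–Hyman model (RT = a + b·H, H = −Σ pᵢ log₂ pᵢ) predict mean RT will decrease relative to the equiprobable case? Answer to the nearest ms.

Equiprobable entropy H₀ = log₂ 8 = 3.0000 bits.
Skewed entropy H = −Σ pᵢ log₂ pᵢ = 2.7422 bits.
ΔRT = b·(H₀ − H) = 185 × 0.2578 = 47.69 ms.

48 ms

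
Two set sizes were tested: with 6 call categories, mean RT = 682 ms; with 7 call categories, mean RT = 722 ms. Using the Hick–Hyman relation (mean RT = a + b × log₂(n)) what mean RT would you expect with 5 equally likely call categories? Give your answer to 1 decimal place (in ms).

Solve the two-equation system in a and b:
  b = (722 − 682) / (log₂ 7 − log₂ 6) = 40 / (2.8074 − 2.5850) = 179.862 ms/bit
  a = 682 − 179.862 × 2.5850 = 217.063 ms
Then RT(5) = 217.063 + 179.862 × log₂ 5 = 217.063 + 179.862 × 2.3219 ≈ 634.690 ms.

634.7 ms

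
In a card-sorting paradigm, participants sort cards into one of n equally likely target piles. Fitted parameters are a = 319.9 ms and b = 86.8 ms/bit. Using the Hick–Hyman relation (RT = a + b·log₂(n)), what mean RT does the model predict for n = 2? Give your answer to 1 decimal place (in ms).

log₂(2) = 1 bits, so RT = 319.9 + 86.8 × 1 ≈ 406.700 ms.

406.7 ms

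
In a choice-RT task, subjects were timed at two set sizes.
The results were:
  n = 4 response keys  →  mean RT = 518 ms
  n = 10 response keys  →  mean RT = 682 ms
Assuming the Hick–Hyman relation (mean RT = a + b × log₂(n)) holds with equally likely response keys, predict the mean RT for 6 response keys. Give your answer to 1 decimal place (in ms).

590.6 ms

With log₂ n on the abscissa the relation is linear; from the two conditions:
  b = (682 − 518) / (log₂ 10 − log₂ 4) = 164 / (3.3219 − 2) = 124.061 ms/bit
  a = 518 − 124.061 × 2 = 269.878 ms
Then RT(6) = 269.878 + 124.061 × log₂ 6 = 269.878 + 124.061 × 2.5850 ≈ 590.571 ms.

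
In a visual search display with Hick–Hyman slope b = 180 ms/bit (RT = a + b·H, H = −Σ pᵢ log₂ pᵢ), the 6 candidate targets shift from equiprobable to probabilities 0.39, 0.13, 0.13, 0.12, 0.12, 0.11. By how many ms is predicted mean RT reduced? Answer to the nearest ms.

The RT saving is b·ΔH. Equiprobable H₀ = log₂(6) = 2.5850 bits; with the given probabilities H = 2.3795 bits.
b·(H₀ − H) = 180 × (2.5850 − 2.3795) = 36.98 ms.

37 ms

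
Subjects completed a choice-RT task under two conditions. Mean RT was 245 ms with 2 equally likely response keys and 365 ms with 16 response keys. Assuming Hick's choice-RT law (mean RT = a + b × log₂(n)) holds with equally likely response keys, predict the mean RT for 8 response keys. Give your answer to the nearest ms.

Solve the two-equation system in a and b:
  b = (365 − 245) / (log₂ 16 − log₂ 2) = 120 / (4 − 1) = 40 ms/bit
  a = 245 − 40 × 1 = 205 ms
Then RT(8) = 205 + 40 × log₂ 8 = 205 + 40 × 3 ≈ 325.000 ms.

325 ms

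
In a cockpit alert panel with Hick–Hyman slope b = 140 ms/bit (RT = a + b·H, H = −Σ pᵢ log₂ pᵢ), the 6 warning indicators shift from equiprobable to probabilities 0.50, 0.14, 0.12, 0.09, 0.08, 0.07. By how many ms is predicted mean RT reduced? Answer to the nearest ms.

63 ms

Equiprobable entropy H₀ = log₂ 6 = 2.5850 bits.
Skewed entropy H = −Σ pᵢ log₂ pᵢ = 2.1369 bits.
ΔRT = b·(H₀ − H) = 140 × 0.4481 = 62.73 ms.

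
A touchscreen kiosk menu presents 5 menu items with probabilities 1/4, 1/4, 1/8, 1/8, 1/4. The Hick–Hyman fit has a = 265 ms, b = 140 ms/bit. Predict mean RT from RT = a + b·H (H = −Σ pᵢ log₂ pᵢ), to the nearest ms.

H = −Σ pᵢ log₂ pᵢ = 0.25·2 + 0.25·2 + 0.125·3 + 0.125·3 + 0.25·2 = 2.250 bits.
RT = 265 + 140 × 2.250 = 580.00 ms.

580 ms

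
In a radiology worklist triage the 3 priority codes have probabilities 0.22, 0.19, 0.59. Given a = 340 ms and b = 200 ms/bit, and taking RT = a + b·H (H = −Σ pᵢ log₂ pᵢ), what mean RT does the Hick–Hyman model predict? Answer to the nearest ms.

Entropy contributions −pᵢ log₂ pᵢ: 0.4806, 0.4552, 0.4491; sum H = 1.3849 bits.
RT = a + bH = 340 + 200·1.3849 = 616.98 ms.

617 ms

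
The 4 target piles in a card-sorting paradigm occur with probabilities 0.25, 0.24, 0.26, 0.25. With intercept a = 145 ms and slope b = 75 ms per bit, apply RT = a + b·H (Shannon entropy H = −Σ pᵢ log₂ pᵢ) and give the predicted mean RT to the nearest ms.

295 ms

H = 0.25·log₂(1/0.25) + 0.24·log₂(1/0.24) + 0.26·log₂(1/0.26) + 0.25·log₂(1/0.25) = 1.9994 bits.
RT = 145 + 75 × 1.9994 = 294.96 ms.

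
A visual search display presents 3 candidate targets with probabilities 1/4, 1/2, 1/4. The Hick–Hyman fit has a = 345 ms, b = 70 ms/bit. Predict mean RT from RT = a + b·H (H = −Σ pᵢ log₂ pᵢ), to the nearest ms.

450 ms

Each term −pᵢ log₂ pᵢ: 0.25·2 + 0.5·1 + 0.25·2; summed, H = 1.500 bits.
Mean RT = a + bH = 345 + 70·1.500 = 450.00 ms.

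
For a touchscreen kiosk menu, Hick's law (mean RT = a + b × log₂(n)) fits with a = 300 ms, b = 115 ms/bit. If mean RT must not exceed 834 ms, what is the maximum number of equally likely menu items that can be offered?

24

Information budget: (834 − 300)/115 = 4.6435 bits, so n ≤ 2^4.6435 = 24.993 → at most 24.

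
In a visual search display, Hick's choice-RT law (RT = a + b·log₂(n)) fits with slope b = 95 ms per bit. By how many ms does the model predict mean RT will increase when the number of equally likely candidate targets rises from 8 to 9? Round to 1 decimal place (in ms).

16.1 ms

Only the slope matters, since a is common to both: ΔRT = b·log₂(n₂/n₁).
log₂(9) − log₂(8) = 3.1699 − 3 = 0.1699.
ΔRT = 95 × 0.1699 = 16.143 ms.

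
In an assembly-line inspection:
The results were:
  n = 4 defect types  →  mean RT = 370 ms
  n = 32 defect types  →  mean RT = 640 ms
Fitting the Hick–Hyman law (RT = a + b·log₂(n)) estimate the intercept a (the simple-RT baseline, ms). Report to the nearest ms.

The slope on a log₂ axis is (640 − 370) / (5 − 2) = 90 ms/bit.
a = RT₁ − b·log₂ n₁ = 370 − 90 × 2 = 190.000 ms.

190 ms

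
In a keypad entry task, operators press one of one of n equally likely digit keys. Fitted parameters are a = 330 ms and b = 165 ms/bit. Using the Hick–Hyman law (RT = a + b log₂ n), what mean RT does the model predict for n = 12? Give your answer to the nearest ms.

922 ms

log₂(12) = 3.5850 bits, so RT = 330 + 165 × 3.5850 ≈ 921.519 ms.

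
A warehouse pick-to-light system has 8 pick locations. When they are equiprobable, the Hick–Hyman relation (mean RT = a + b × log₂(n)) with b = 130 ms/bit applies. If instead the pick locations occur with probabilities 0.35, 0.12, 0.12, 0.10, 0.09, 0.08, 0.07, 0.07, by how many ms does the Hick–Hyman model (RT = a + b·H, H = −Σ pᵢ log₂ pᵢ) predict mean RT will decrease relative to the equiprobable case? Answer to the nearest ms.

The RT saving is b·ΔH. Equiprobable H₀ = log₂(8) = 3.0000 bits; with the given probabilities H = 2.7377 bits.
b·(H₀ − H) = 130 × (3.0000 − 2.7377) = 34.10 ms.

34 ms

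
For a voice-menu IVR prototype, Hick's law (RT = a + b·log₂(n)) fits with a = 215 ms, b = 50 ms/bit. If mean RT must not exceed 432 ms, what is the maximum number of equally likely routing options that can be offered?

20

50·log₂ n ≤ 432 − 215 = 217, giving log₂ n ≤ 4.3400 and n ≤ 20.252. The largest whole number is 20.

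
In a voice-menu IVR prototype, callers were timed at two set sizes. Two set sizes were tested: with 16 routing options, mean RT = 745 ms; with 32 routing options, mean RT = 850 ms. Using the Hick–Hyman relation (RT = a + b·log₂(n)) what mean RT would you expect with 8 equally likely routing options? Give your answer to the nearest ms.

Solve the two-equation system in a and b:
  b = (850 − 745) / (log₂ 32 − log₂ 16) = 105 / (5 − 4) = 105 ms/bit
  a = 745 − 105 × 4 = 325 ms
Then RT(8) = 325 + 105 × log₂ 8 = 325 + 105 × 3 ≈ 640.000 ms.

640 ms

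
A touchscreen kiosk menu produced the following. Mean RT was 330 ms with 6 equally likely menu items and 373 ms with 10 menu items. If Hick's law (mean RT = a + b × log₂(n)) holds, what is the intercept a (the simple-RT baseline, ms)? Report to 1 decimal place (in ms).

179.2 ms

Slope: b = (373 − 330) / (log₂ 10 − log₂ 6) = 43/0.7370 = 58.347 ms/bit.
a = RT₁ − b·log₂ n₁ = 330 − 58.347 × 2.5850 = 179.174 ms.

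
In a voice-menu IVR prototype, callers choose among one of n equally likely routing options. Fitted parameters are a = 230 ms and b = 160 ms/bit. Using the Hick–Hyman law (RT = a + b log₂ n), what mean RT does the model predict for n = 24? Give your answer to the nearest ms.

964 ms

log₂(24) = 4.5850 bits, so RT = 230 + 160 × 4.5850 ≈ 963.594 ms.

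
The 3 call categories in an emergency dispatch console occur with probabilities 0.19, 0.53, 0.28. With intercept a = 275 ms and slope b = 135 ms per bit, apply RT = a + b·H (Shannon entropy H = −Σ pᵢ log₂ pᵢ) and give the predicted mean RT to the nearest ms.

471 ms

Entropy contributions −pᵢ log₂ pᵢ: 0.4552, 0.4854, 0.5142; sum H = 1.4549 bits.
RT = a + bH = 275 + 135·1.4549 = 471.41 ms.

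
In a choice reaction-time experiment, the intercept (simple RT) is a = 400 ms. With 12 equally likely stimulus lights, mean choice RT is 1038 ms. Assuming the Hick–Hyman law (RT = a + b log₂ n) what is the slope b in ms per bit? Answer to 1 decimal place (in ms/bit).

178.0 ms/bit

12 alternatives carry log₂ 12 = 3.5850 bits; the choice cost is 1038 − 400 = 638 ms, so b = 638/3.5850 = 177.966 ms/bit.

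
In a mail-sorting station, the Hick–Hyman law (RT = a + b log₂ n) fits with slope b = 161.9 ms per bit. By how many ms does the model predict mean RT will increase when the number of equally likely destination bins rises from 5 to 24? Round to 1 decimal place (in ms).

ΔRT = (a + b log₂ n₂) − (a + b log₂ n₁) = b·(log₂ n₂ − log₂ n₁).
log₂(24) − log₂(5) = 4.5850 − 2.3219 = 2.2630.
ΔRT = 161.9 × 2.2630 = 366.385 ms.

366.4 ms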